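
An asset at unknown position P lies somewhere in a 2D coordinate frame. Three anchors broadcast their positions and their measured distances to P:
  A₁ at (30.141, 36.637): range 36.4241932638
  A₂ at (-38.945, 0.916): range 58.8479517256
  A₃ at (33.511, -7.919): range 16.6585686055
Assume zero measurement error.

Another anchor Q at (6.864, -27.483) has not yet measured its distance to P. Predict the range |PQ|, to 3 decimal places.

31.946

eq1: (x − 30.141)² + (y − 36.637)² = 36.4241932638²
eq2: (x + 38.945)² + (y − 0.916)² = 58.8479517256²
eq3: (x − 33.511)² + (y + 7.919)² = 16.6585686055²
eq3−eq2, eq3−eq1 (x²,y² cancel):
  -144.912·x + 17.670·y = -2853.719115
  -6.740·x + 89.112·y = 15.838021
det = -144.912·89.112 − 17.670·-6.740 = -12794.302344
x = (-2853.719115·89.112 − 17.670·15.838021) / -12794.302344 = 19.897957
y = (-144.912·15.838021 − -2853.719115·-6.740) / -12794.302344 = 1.682717
|P − Q| = √((19.897957 − 6.864)² + (1.682717 − -27.483)²) = 31.945627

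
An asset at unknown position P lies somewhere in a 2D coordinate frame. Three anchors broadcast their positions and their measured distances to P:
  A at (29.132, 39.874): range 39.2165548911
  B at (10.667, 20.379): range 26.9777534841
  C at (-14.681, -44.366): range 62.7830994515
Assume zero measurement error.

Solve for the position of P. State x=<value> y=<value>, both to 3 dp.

x=29.075 y=0.657

eq1: (x − 29.132)² + (y − 39.874)² = 39.2165548911²
eq2: (x − 10.667)² + (y − 20.379)² = 26.9777534841²
eq3: (x + 14.681)² + (y + 44.366)² = 62.7830994515²
eq2−eq3, eq2−eq1 (x²,y² cancel):
  -50.696·x − 129.490·y = -1559.133207
  36.930·x + 38.990·y = 1099.381776
det = -50.696·38.990 − -129.490·36.930 = 2805.428660
x = (-1559.133207·38.990 − -129.490·1099.381776) / 2805.428660 = 29.075180
y = (-50.696·1099.381776 − -1559.133207·36.930) / 2805.428660 = 0.657486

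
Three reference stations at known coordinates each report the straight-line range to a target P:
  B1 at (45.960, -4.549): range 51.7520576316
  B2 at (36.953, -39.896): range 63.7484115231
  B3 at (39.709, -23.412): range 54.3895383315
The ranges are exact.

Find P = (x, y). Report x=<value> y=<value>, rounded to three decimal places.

eq1: (x − 45.960)² + (y + 4.549)² = 51.7520576316²
eq2: (x − 36.953)² + (y + 39.896)² = 63.7484115231²
eq3: (x − 39.709)² + (y + 23.412)² = 54.3895383315²
eq3−eq2, eq3−eq1 (x²,y² cancel):
  -5.512·x − 32.968·y = -273.349492
  12.502·x + 37.726·y = 288.034987
det = -5.512·37.726 − -32.968·12.502 = 204.220224
x = (-273.349492·37.726 − -32.968·288.034987) / 204.220224 = -3.997868
y = (-5.512·288.034987 − -273.349492·12.502) / 204.220224 = 8.959771

x=-3.998 y=8.960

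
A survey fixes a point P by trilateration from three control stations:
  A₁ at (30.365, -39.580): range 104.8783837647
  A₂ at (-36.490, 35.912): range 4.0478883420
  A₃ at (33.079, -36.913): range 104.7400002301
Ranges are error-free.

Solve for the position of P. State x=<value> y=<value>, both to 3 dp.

eq1: (x − 30.365)² + (y + 39.580)² = 104.8783837647²
eq2: (x + 36.490)² + (y − 35.912)² = 4.0478883420²
eq3: (x − 33.079)² + (y + 36.913)² = 104.7400002301²
eq1−eq2, eq1−eq3 (x²,y² cancel):
  -133.710·x + 150.984·y = 11115.672200
  5.428·x + 5.334·y = -2.812082
det = -133.710·5.334 − 150.984·5.428 = -1532.750292
x = (11115.672200·5.334 − 150.984·-2.812082) / -1532.750292 = -38.959754
y = (-133.710·-2.812082 − 11115.672200·5.428) / -1532.750292 = 39.119135

x=-38.960 y=39.119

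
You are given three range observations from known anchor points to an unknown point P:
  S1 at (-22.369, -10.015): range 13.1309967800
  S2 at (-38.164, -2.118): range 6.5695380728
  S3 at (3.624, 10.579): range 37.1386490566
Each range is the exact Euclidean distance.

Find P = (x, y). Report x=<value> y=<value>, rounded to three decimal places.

x=-31.727 y=-0.804

eq1: (x + 22.369)² + (y + 10.015)² = 13.1309967800²
eq2: (x + 38.164)² + (y + 2.118)² = 6.5695380728²
eq3: (x − 3.624)² + (y − 10.579)² = 37.1386490566²
eq1−eq2, eq1−eq3 (x²,y² cancel):
  -31.590·x + 15.794·y = 989.568680
  51.986·x + 41.188·y = -1682.479946
det = -31.590·41.188 − 15.794·51.986 = -2122.195804
x = (989.568680·41.188 − 15.794·-1682.479946) / -2122.195804 = -31.727253
y = (-31.590·-1682.479946 − 989.568680·51.986) / -2122.195804 = -0.803801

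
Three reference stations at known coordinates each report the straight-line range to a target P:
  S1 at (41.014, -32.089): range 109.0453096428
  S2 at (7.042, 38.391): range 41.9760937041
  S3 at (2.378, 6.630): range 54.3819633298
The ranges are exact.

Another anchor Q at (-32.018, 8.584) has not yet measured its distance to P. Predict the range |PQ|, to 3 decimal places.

eq1: (x − 41.014)² + (y + 32.089)² = 109.0453096428²
eq2: (x − 7.042)² + (y − 38.391)² = 41.9760937041²
eq3: (x − 2.378)² + (y − 6.630)² = 54.3819633298²
eq1−eq3, eq1−eq2 (x²,y² cancel):
  -77.272·x + 77.438·y = 6271.241286
  -67.944·x + 140.960·y = 8940.493640
det = -77.272·140.960 − 77.438·-67.944 = -5630.813648
x = (6271.241286·140.960 − 77.438·8940.493640) / -5630.813648 = -34.037750
y = (-77.272·8940.493640 − 6271.241286·-67.944) / -5630.813648 = 47.019245
|P − Q| = √((-34.037750 − -32.018)² + (47.019245 − 8.584)²) = 38.488277

38.488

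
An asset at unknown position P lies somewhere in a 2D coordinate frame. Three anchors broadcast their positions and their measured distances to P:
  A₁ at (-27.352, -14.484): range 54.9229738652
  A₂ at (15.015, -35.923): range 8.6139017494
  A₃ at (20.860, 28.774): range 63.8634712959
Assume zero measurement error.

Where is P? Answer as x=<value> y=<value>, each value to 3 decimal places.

x=23.583 y=-35.031

eq1: (x + 27.352)² + (y + 14.484)² = 54.9229738652²
eq2: (x − 15.015)² + (y + 35.923)² = 8.6139017494²
eq3: (x − 20.860)² + (y − 28.774)² = 63.8634712959²
eq3−eq2, eq3−eq1 (x²,y² cancel):
  -11.690·x − 129.394·y = 4257.173141
  -96.424·x − 86.516·y = 756.845392
det = -11.690·-86.516 − -129.394·-96.424 = -11465.315016
x = (4257.173141·-86.516 − -129.394·756.845392) / -11465.315016 = 23.582635
y = (-11.690·756.845392 − 4257.173141·-96.424) / -11465.315016 = -35.031409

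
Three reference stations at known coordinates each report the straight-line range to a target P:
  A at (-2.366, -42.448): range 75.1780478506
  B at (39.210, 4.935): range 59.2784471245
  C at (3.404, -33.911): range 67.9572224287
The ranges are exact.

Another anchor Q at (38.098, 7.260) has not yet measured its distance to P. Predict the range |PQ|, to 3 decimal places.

eq1: (x + 2.366)² + (y + 42.448)² = 75.1780478506²
eq2: (x − 39.210)² + (y − 4.935)² = 59.2784471245²
eq3: (x − 3.404)² + (y + 33.911)² = 67.9572224287²
eq2−eq3, eq2−eq1 (x²,y² cancel):
  -71.612·x − 77.692·y = -1504.484975
  -83.152·x − 94.766·y = -1892.152250
det = -71.612·-94.766 − -77.692·-83.152 = 326.137608
x = (-1504.484975·-94.766 − -77.692·-1892.152250) / 326.137608 = -13.586503
y = (-71.612·-1892.152250 − -1504.484975·-83.152) / 326.137608 = 31.887989
|P − Q| = √((-13.586503 − 38.098)² + (31.887989 − 7.260)²) = 57.252298

57.252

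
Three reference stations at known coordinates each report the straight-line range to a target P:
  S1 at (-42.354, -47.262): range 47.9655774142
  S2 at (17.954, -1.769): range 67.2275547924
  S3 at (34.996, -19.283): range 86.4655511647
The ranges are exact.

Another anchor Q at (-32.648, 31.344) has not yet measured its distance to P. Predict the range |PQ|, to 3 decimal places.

35.285

eq1: (x + 42.354)² + (y + 47.262)² = 47.9655774142²
eq2: (x − 17.954)² + (y + 1.769)² = 67.2275547924²
eq3: (x − 34.996)² + (y + 19.283)² = 86.4655511647²
eq2−eq3, eq2−eq1 (x²,y² cancel):
  34.084·x − 35.028·y = -1685.668787
  -120.616·x − 90.986·y = 5920.929990
det = 34.084·-90.986 − -35.028·-120.616 = -7326.104072
x = (-1685.668787·-90.986 − -35.028·5920.929990) / -7326.104072 = -49.244536
y = (34.084·5920.929990 − -1685.668787·-120.616) / -7326.104072 = 0.206064
|P − Q| = √((-49.244536 − -32.648)² + (0.206064 − 31.344)²) = 35.284785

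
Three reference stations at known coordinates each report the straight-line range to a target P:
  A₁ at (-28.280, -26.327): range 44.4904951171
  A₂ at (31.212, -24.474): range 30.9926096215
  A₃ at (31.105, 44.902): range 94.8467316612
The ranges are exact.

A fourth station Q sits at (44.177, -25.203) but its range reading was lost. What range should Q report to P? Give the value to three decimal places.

40.330

eq1: (x + 28.280)² + (y + 26.327)² = 44.4904951171²
eq2: (x − 31.212)² + (y + 24.474)² = 30.9926096215²
eq3: (x − 31.105)² + (y − 44.902)² = 94.8467316612²
eq2−eq1, eq2−eq3 (x²,y² cancel):
  -118.984·x − 3.706·y = -1099.158596
  -0.214·x + 138.752·y = -6624.815647
det = -118.984·138.752 − -3.706·-0.214 = -16510.061052
x = (-1099.158596·138.752 − -3.706·-6624.815647) / -16510.061052 = 10.724492
y = (-118.984·-6624.815647 − -1099.158596·-0.214) / -16510.061052 = -47.729190
|P − Q| = √((10.724492 − 44.177)² + (-47.729190 − -25.203)²) = 40.329884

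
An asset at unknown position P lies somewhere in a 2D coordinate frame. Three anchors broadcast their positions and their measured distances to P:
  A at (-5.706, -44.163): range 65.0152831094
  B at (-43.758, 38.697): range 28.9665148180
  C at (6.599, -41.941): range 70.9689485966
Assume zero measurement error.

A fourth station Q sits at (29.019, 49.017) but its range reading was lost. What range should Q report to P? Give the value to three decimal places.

81.128

eq1: (x + 5.706)² + (y + 44.163)² = 65.0152831094²
eq2: (x + 43.758)² + (y − 38.697)² = 28.9665148180²
eq3: (x − 6.599)² + (y + 41.941)² = 70.9689485966²
eq2−eq3, eq2−eq1 (x²,y² cancel):
  100.714·x − 161.276·y = -5807.158775
  76.104·x − 165.720·y = -4817.219425
det = 100.714·-165.720 − -161.276·76.104 = -4416.575376
x = (-5807.158775·-165.720 − -161.276·-4817.219425) / -4416.575376 = -41.991918
y = (100.714·-4817.219425 − -5807.158775·76.104) / -4416.575376 = 9.784374
|P − Q| = √((-41.991918 − 29.019)² + (9.784374 − 49.017)²) = 81.127982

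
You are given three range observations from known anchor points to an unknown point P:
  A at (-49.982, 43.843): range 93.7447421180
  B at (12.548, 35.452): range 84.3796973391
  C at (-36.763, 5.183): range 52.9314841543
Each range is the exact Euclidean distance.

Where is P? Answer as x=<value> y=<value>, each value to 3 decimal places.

eq1: (x + 49.982)² + (y − 43.843)² = 93.7447421180²
eq2: (x − 12.548)² + (y − 35.452)² = 84.3796973391²
eq3: (x + 36.763)² + (y − 5.183)² = 52.9314841543²
eq2−eq1, eq2−eq3 (x²,y² cancel):
  -125.060·x + 16.782·y = 1337.969013
  -98.622·x − 60.538·y = 4282.276358
det = -125.060·-60.538 − 16.782·-98.622 = 9225.956684
x = (1337.969013·-60.538 − 16.782·4282.276358) / 9225.956684 = -16.568811
y = (-125.060·4282.276358 − 1337.969013·-98.622) / 9225.956684 = -43.744873

x=-16.569 y=-43.745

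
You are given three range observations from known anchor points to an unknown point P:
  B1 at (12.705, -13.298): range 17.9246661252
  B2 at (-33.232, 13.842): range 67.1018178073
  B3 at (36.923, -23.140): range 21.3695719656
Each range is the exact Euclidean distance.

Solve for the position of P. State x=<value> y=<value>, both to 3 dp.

eq1: (x − 12.705)² + (y + 13.298)² = 17.9246661252²
eq2: (x + 33.232)² + (y − 13.842)² = 67.1018178073²
eq3: (x − 36.923)² + (y + 23.140)² = 21.3695719656²
eq3−eq1, eq3−eq2 (x²,y² cancel):
  -48.436·x + 19.684·y = -1425.148750
  -140.310·x + 73.964·y = -4648.796088
det = -48.436·73.964 − 19.684·-140.310 = -820.658264
x = (-1425.148750·73.964 − 19.684·-4648.796088) / -820.658264 = 16.941034
y = (-48.436·-4648.796088 − -1425.148750·-140.310) / -820.658264 = -30.714936

x=16.941 y=-30.715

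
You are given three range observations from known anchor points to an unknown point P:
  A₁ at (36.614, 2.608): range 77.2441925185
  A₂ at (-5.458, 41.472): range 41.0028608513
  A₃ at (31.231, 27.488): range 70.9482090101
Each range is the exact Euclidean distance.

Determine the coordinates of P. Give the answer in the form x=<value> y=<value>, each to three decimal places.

eq1: (x − 36.614)² + (y − 2.608)² = 77.2441925185²
eq2: (x + 5.458)² + (y − 41.472)² = 41.0028608513²
eq3: (x − 31.231)² + (y − 27.488)² = 70.9482090101²
eq1−eq2, eq1−eq3 (x²,y² cancel):
  -84.144·x + 77.728·y = 4687.760568
  -10.766·x + 49.760·y = 1316.595761
det = -84.144·49.760 − 77.728·-10.766 = -3350.185792
x = (4687.760568·49.760 − 77.728·1316.595761) / -3350.185792 = -39.080403
y = (-84.144·1316.595761 − 4687.760568·-10.766) / -3350.185792 = 18.003540

x=-39.080 y=18.004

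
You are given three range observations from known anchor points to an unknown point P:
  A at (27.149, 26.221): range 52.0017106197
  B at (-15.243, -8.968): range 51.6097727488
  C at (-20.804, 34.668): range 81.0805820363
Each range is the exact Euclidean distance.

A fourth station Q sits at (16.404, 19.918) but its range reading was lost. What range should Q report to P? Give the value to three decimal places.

eq1: (x − 27.149)² + (y − 26.221)² = 52.0017106197²
eq2: (x + 15.243)² + (y + 8.968)² = 51.6097727488²
eq3: (x + 20.804)² + (y − 34.668)² = 81.0805820363²
eq3−eq1, eq3−eq2 (x²,y² cancel):
  95.906·x − 16.894·y = 3659.815278
  11.122·x − 87.272·y = 2588.589573
det = 95.906·-87.272 − -16.894·11.122 = -8182.013364
x = (3659.815278·-87.272 − -16.894·2588.589573) / -8182.013364 = 33.691923
y = (95.906·2588.589573 − 3659.815278·11.122) / -8182.013364 = -25.367449
|P − Q| = √((33.691923 − 16.404)² + (-25.367449 − 19.918)²) = 48.473128

48.473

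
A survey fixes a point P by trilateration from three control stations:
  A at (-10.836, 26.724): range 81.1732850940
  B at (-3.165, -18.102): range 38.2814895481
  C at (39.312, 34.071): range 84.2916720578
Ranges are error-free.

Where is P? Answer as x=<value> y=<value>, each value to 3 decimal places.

eq1: (x + 10.836)² + (y − 26.724)² = 81.1732850940²
eq2: (x + 3.165)² + (y + 18.102)² = 38.2814895481²
eq3: (x − 39.312)² + (y − 34.071)² = 84.2916720578²
eq2−eq3, eq2−eq1 (x²,y² cancel):
  84.954·x + 104.346·y = -3271.046780
  -15.342·x + 89.652·y = -4629.738328
det = 84.954·89.652 − 104.346·-15.342 = 9217.172340
x = (-3271.046780·89.652 − 104.346·-4629.738328) / 9217.172340 = 20.596207
y = (84.954·-4629.738328 − -3271.046780·-15.342) / 9217.172340 = -48.116621

x=20.596 y=-48.117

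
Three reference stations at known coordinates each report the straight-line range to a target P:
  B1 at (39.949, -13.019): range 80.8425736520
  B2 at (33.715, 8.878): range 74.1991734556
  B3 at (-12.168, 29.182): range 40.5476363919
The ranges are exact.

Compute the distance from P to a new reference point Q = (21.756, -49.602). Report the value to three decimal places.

eq1: (x − 39.949)² + (y + 13.019)² = 80.8425736520²
eq2: (x − 33.715)² + (y − 8.878)² = 74.1991734556²
eq3: (x + 12.168)² + (y − 29.182)² = 40.5476363919²
eq3−eq1, eq3−eq2 (x²,y² cancel):
  104.234·x − 84.402·y = -4125.643284
  91.766·x − 40.608·y = -3645.535764
det = 104.234·-40.608 − -84.402·91.766 = 3512.499660
x = (-4125.643284·-40.608 − -84.402·-3645.535764) / 3512.499660 = -39.902178
y = (104.234·-3645.535764 − -4125.643284·91.766) / 3512.499660 = -0.397151
|P − Q| = √((-39.902178 − 21.756)² + (-0.397151 − -49.602)²) = 78.885031

78.885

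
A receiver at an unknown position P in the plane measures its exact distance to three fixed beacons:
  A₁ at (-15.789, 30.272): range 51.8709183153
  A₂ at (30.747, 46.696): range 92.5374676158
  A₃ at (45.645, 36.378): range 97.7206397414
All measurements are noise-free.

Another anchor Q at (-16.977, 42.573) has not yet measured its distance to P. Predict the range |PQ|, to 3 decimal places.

63.029

eq1: (x + 15.789)² + (y − 30.272)² = 51.8709183153²
eq2: (x − 30.747)² + (y − 46.696)² = 92.5374676158²
eq3: (x − 45.645)² + (y − 36.378)² = 97.7206397414²
eq2−eq1, eq2−eq3 (x²,y² cancel):
  -93.072·x − 32.848·y = 3912.382826
  29.796·x − 20.636·y = -705.210035
det = -93.072·-20.636 − -32.848·29.796 = 2899.372800
x = (3912.382826·-20.636 − -32.848·-705.210035) / 2899.372800 = -35.835568
y = (-93.072·-705.210035 − 3912.382826·29.796) / 2899.372800 = -17.568645
|P − Q| = √((-35.835568 − -16.977)² + (-17.568645 − 42.573)²) = 63.029065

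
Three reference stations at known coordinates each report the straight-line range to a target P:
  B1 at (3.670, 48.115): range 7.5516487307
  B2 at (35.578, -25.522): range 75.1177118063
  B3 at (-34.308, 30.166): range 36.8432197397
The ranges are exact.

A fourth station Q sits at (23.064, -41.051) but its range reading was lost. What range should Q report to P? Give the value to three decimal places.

eq1: (x − 3.670)² + (y − 48.115)² = 7.5516487307²
eq2: (x − 35.578)² + (y + 25.522)² = 75.1177118063²
eq3: (x + 34.308)² + (y − 30.166)² = 36.8432197397²
eq2−eq3, eq2−eq1 (x²,y² cancel):
  -139.772·x + 111.376·y = 4455.107638
  -63.816·x + 147.274·y = 5996.998785
det = -139.772·147.274 − 111.376·-63.816 = -13477.210712
x = (4455.107638·147.274 − 111.376·5996.998785) / -13477.210712 = 0.875568
y = (-139.772·5996.998785 − 4455.107638·-63.816) / -13477.210712 = 41.099407
|P − Q| = √((0.875568 − 23.064)² + (41.099407 − -41.051)²) = 85.094159

85.094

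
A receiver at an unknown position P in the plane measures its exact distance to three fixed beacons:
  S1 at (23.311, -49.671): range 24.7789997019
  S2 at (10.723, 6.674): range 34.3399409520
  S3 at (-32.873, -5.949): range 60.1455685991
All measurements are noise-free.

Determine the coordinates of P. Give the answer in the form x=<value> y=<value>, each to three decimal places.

eq1: (x − 23.311)² + (y + 49.671)² = 24.7789997019²
eq2: (x − 10.723)² + (y − 6.674)² = 34.3399409520²
eq3: (x + 32.873)² + (y + 5.949)² = 60.1455685991²
eq1−eq3, eq1−eq2 (x²,y² cancel):
  -112.368·x + 87.444·y = -4898.076828
  -25.176·x + 112.690·y = -3416.318675
det = -112.368·112.690 − 87.444·-25.176 = -10461.259776
x = (-4898.076828·112.690 − 87.444·-3416.318675) / -10461.259776 = 24.206235
y = (-112.368·-3416.318675 − -4898.076828·-25.176) / -10461.259776 = -24.908177

x=24.206 y=-24.908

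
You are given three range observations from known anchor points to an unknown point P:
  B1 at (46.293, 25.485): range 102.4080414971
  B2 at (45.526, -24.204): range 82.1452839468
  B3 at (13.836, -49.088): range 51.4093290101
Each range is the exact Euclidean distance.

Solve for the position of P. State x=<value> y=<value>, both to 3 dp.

x=-35.807 y=-35.728

eq1: (x − 46.293)² + (y − 25.485)² = 102.4080414971²
eq2: (x − 45.526)² + (y + 24.204)² = 82.1452839468²
eq3: (x − 13.836)² + (y + 49.088)² = 51.4093290101²
eq1−eq3, eq1−eq2 (x²,y² cancel):
  -64.914·x − 149.146·y = 7653.027420
  -1.534·x − 99.378·y = 3605.482507
det = -64.914·-99.378 − -149.146·-1.534 = 6222.233528
x = (7653.027420·-99.378 − -149.146·3605.482507) / 6222.233528 = -35.806960
y = (-64.914·3605.482507 − 7653.027420·-1.534) / 6222.233528 = -35.727773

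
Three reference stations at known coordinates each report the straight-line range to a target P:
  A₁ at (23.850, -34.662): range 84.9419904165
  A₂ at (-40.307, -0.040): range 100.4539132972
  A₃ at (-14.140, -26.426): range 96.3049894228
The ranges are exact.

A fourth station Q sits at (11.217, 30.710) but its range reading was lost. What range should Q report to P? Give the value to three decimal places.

40.681

eq1: (x − 23.850)² + (y + 34.662)² = 84.9419904165²
eq2: (x + 40.307)² + (y + 0.040)² = 100.4539132972²
eq3: (x + 14.140)² + (y + 26.426)² = 96.3049894228²
eq1−eq3, eq1−eq2 (x²,y² cancel):
  -75.980·x + 16.472·y = -2931.512920
  -128.314·x + 69.244·y = -3021.467856
det = -75.980·69.244 − 16.472·-128.314 = -3147.570912
x = (-2931.512920·69.244 − 16.472·-3021.467856) / -3147.570912 = 48.678828
y = (-75.980·-3021.467856 − -2931.512920·-128.314) / -3147.570912 = 46.570205
|P − Q| = √((48.678828 − 11.217)² + (46.570205 − 30.710)²) = 40.680888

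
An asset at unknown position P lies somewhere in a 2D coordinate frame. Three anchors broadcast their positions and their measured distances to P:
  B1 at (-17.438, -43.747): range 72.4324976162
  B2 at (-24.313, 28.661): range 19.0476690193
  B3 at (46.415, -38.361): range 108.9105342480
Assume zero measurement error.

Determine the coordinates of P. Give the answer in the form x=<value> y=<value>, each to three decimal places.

x=-42.806 y=24.098

eq1: (x + 17.438)² + (y + 43.747)² = 72.4324976162²
eq2: (x + 24.313)² + (y − 28.661)² = 19.0476690193²
eq3: (x − 46.415)² + (y + 38.361)² = 108.9105342480²
eq1−eq3, eq1−eq2 (x²,y² cancel):
  127.706·x + 10.772·y = -5207.003066
  -13.750·x + 144.816·y = 4078.344053
det = 127.706·144.816 − 10.772·-13.750 = 18641.987096
x = (-5207.003066·144.816 − 10.772·4078.344053) / 18641.987096 = -42.806020
y = (127.706·4078.344053 − -5207.003066·-13.750) / 18641.987096 = 24.097899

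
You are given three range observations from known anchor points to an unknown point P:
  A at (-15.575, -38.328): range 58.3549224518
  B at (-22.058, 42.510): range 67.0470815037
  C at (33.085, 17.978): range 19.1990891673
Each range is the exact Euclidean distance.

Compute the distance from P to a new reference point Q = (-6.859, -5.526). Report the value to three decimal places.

36.285

eq1: (x + 15.575)² + (y + 38.328)² = 58.3549224518²
eq2: (x + 22.058)² + (y − 42.510)² = 67.0470815037²
eq3: (x − 33.085)² + (y − 17.978)² = 19.1990891673²
eq2−eq1, eq2−eq3 (x²,y² cancel):
  12.966·x − 161.676·y = 507.974909
  110.286·x − 49.064·y = 3250.876358
det = 12.966·-49.064 − -161.676·110.286 = 17194.435512
x = (507.974909·-49.064 − -161.676·3250.876358) / 17194.435512 = 29.117874
y = (12.966·3250.876358 − 507.974909·110.286) / 17194.435512 = -0.806753
|P − Q| = √((29.117874 − -6.859)² + (-0.806753 − -5.526)²) = 36.285076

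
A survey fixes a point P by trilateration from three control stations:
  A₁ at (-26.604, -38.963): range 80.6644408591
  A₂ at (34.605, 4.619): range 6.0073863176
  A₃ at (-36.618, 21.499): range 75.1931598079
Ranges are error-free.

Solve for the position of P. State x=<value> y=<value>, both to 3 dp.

x=37.658 y=9.793

eq1: (x + 26.604)² + (y + 38.963)² = 80.6644408591²
eq2: (x − 34.605)² + (y − 4.619)² = 6.0073863176²
eq3: (x + 36.618)² + (y − 21.499)² = 75.1931598079²
eq1−eq2, eq1−eq3 (x²,y² cancel):
  122.418·x + 87.164·y = 5463.616330
  -20.028·x + 120.924·y = 429.937477
det = 122.418·120.924 − 87.164·-20.028 = 16548.994824
x = (5463.616330·120.924 − 87.164·429.937477) / 16548.994824 = 37.658316
y = (122.418·429.937477 − 5463.616330·-20.028) / 16548.994824 = 9.792582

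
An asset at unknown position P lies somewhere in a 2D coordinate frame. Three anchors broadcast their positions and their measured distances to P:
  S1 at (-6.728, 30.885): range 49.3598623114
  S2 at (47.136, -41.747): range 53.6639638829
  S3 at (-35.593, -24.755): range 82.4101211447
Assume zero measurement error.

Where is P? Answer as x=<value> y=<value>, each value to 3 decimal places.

eq1: (x + 6.728)² + (y − 30.885)² = 49.3598623114²
eq2: (x − 47.136)² + (y + 41.747)² = 53.6639638829²
eq3: (x + 35.593)² + (y + 24.755)² = 82.4101211447²
eq2−eq1, eq2−eq3 (x²,y² cancel):
  -107.728·x + 145.264·y = -2522.040284
  -165.458·x + 33.984·y = -5996.549878
det = -107.728·33.984 − 145.264·-165.458 = 20374.062560
x = (-2522.040284·33.984 − 145.264·-5996.549878) / 20374.062560 = 38.547727
y = (-107.728·-5996.549878 − -2522.040284·-165.458) / 20374.062560 = 11.225281

x=38.548 y=11.225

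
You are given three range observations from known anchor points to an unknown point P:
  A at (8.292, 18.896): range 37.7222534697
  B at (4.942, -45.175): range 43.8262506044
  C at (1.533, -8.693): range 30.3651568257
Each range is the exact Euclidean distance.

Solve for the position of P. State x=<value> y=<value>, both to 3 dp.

x=31.840 y=-10.574

eq1: (x − 8.292)² + (y − 18.896)² = 37.7222534697²
eq2: (x − 4.942)² + (y + 45.175)² = 43.8262506044²
eq3: (x − 1.533)² + (y + 8.693)² = 30.3651568257²
eq1−eq2, eq1−eq3 (x²,y² cancel):
  -6.700·x − 128.142·y = 1141.616074
  -13.518·x − 55.178·y = 153.027916
det = -6.700·-55.178 − -128.142·-13.518 = -1362.530956
x = (1141.616074·-55.178 − -128.142·153.027916) / -1362.530956 = 31.839855
y = (-6.700·153.027916 − 1141.616074·-13.518) / -1362.530956 = -10.573763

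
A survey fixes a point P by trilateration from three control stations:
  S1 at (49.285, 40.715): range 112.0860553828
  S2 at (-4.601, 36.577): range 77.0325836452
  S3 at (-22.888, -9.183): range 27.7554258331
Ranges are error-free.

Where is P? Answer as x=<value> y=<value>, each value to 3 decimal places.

x=-33.529 y=-34.818

eq1: (x − 49.285)² + (y − 40.715)² = 112.0860553828²
eq2: (x + 4.601)² + (y − 36.577)² = 77.0325836452²
eq3: (x + 22.888)² + (y + 9.183)² = 27.7554258331²
eq1−eq2, eq1−eq3 (x²,y² cancel):
  -107.772·x − 8.276·y = 3901.588548
  -144.346·x − 99.796·y = 8314.385731
det = -107.772·-99.796 − -8.276·-144.346 = 9560.607016
x = (3901.588548·-99.796 − -8.276·8314.385731) / 9560.607016 = -33.528527
y = (-107.772·8314.385731 − 3901.588548·-144.346) / 9560.607016 = -34.817797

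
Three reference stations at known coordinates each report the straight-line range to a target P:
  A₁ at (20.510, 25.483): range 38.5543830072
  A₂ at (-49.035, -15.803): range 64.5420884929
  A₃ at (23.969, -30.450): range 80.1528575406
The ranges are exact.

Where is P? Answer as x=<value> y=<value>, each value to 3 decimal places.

x=-15.473 y=39.327

eq1: (x − 20.510)² + (y − 25.483)² = 38.5543830072²
eq2: (x + 49.035)² + (y + 15.803)² = 64.5420884929²
eq3: (x − 23.969)² + (y + 30.450)² = 80.1528575406²
eq3−eq1, eq3−eq2 (x²,y² cancel):
  -6.918·x + 111.866·y = 4506.368051
  -146.008·x + 29.294·y = 3411.249958
det = -6.918·29.294 − 111.866·-146.008 = 16130.675036
x = (4506.368051·29.294 − 111.866·3411.249958) / 16130.675036 = -15.473211
y = (-6.918·3411.249958 − 4506.368051·-146.008) / 16130.675036 = 39.326734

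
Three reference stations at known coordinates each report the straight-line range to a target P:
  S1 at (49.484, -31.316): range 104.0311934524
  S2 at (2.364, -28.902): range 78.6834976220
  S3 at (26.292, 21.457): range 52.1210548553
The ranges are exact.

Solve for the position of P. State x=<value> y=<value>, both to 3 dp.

eq1: (x − 49.484)² + (y + 31.316)² = 104.0311934524²
eq2: (x − 2.364)² + (y + 28.902)² = 78.6834976220²
eq3: (x − 26.292)² + (y − 21.457)² = 52.1210548553²
eq2−eq3, eq2−eq1 (x²,y² cancel):
  47.856·x + 100.718·y = 3785.246452
  94.240·x − 4.828·y = -2042.952401
det = 47.856·-4.828 − 100.718·94.240 = -9722.713088
x = (3785.246452·-4.828 − 100.718·-2042.952401) / -9722.713088 = -19.283394
y = (47.856·-2042.952401 − 3785.246452·94.240) / -9722.713088 = 46.745096

x=-19.283 y=46.745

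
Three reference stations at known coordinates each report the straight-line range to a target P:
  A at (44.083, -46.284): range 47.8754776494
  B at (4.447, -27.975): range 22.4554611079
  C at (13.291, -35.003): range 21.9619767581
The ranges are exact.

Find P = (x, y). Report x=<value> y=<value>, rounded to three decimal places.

eq1: (x − 44.083)² + (y + 46.284)² = 47.8754776494²
eq2: (x − 4.447)² + (y + 27.975)² = 22.4554611079²
eq3: (x − 13.291)² + (y + 35.003)² = 21.9619767581²
eq3−eq1, eq3−eq2 (x²,y² cancel):
  61.584·x − 22.562·y = 873.925918
  -17.688·x + 14.056·y = -621.403566
det = 61.584·14.056 − -22.562·-17.688 = 466.548048
x = (873.925918·14.056 − -22.562·-621.403566) / 466.548048 = -3.721384
y = (61.584·-621.403566 − 873.925918·-17.688) / 466.548048 = -48.892104

x=-3.721 y=-48.892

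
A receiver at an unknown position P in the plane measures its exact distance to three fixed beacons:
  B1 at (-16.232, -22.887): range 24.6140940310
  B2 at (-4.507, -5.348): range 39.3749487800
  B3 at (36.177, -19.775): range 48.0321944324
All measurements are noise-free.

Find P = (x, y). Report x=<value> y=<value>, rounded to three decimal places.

eq1: (x + 16.232)² + (y + 22.887)² = 24.6140940310²
eq2: (x + 4.507)² + (y + 5.348)² = 39.3749487800²
eq3: (x − 36.177)² + (y + 19.775)² = 48.0321944324²
eq3−eq1, eq3−eq2 (x²,y² cancel):
  -104.818·x − 6.224·y = 788.704716
  -81.368·x + 28.854·y = -894.206690
det = -104.818·28.854 − -6.224·-81.368 = -3530.853004
x = (788.704716·28.854 − -6.224·-894.206690) / -3530.853004 = -4.869006
y = (-104.818·-894.206690 − 788.704716·-81.368) / -3530.853004 = -44.721285

x=-4.869 y=-44.721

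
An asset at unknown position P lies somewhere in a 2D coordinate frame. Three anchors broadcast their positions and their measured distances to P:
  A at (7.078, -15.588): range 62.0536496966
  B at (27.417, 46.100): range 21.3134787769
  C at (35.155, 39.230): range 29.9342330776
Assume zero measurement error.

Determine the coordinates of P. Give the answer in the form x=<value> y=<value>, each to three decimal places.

eq1: (x − 7.078)² + (y + 15.588)² = 62.0536496966²
eq2: (x − 27.417)² + (y − 46.100)² = 21.3134787769²
eq3: (x − 35.155)² + (y − 39.230)² = 29.9342330776²
eq2−eq3, eq2−eq1 (x²,y² cancel):
  15.476·x − 13.740·y = -543.828896
  -40.678·x − 123.376·y = -5980.209124
det = 15.476·-123.376 − -13.740·-40.678 = -2468.282696
x = (-543.828896·-123.376 − -13.740·-5980.209124) / -2468.282696 = 6.106529
y = (15.476·-5980.209124 − -543.828896·-40.678) / -2468.282696 = 46.458045

x=6.107 y=46.458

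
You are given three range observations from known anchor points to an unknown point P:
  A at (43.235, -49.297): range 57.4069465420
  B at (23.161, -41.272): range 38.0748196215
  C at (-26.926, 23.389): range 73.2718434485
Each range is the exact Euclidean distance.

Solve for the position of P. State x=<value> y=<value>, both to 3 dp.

x=-14.169 y=-48.764

eq1: (x − 43.235)² + (y + 49.297)² = 57.4069465420²
eq2: (x − 23.161)² + (y + 41.272)² = 38.0748196215²
eq3: (x + 26.926)² + (y − 23.389)² = 73.2718434485²
eq3−eq2, eq3−eq1 (x²,y² cancel):
  100.174·x − 129.322·y = 4886.826261
  140.322·x − 145.372·y = 5100.610168
det = 100.174·-145.372 − -129.322·140.322 = 3584.226956
x = (4886.826261·-145.372 − -129.322·5100.610168) / 3584.226956 = -14.169471
y = (100.174·5100.610168 − 4886.826261·140.322) / 3584.226956 = -48.763852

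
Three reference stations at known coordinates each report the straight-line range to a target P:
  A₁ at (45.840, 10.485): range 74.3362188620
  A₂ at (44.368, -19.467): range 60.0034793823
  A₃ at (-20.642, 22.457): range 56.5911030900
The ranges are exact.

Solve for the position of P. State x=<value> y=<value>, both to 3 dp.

x=-13.915 y=-33.733

eq1: (x − 45.840)² + (y − 10.485)² = 74.3362188620²
eq2: (x − 44.368)² + (y + 19.467)² = 60.0034793823²
eq3: (x + 20.642)² + (y − 22.457)² = 56.5911030900²
eq3−eq1, eq3−eq2 (x²,y² cancel):
  132.964·x − 23.944·y = -1042.488674
  130.020·x − 83.848·y = 1019.209911
det = 132.964·-83.848 − -23.944·130.020 = -8035.566592
x = (-1042.488674·-83.848 − -23.944·1019.209911) / -8035.566592 = -13.914956
y = (132.964·1019.209911 − -1042.488674·130.020) / -8035.566592 = -33.732855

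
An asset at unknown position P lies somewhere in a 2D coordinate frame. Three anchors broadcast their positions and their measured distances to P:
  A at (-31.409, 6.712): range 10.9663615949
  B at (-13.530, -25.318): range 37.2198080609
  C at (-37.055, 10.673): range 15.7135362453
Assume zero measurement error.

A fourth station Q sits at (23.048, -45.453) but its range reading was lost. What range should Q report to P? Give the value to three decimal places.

eq1: (x + 31.409)² + (y − 6.712)² = 10.9663615949²
eq2: (x + 13.530)² + (y + 25.318)² = 37.2198080609²
eq3: (x + 37.055)² + (y − 10.673)² = 15.7135362453²
eq3−eq2, eq3−eq1 (x²,y² cancel):
  47.050·x − 71.982·y = -1801.322821
  11.292·x − 7.922·y = -328.755594
det = 47.050·-7.922 − -71.982·11.292 = 440.090644
x = (-1801.322821·-7.922 − -71.982·-328.755594) / 440.090644 = -21.346525
y = (47.050·-328.755594 − -1801.322821·11.292) / 440.090644 = 11.071780
|P − Q| = √((-21.346525 − 23.048)² + (11.071780 − -45.453)²) = 71.874366

71.874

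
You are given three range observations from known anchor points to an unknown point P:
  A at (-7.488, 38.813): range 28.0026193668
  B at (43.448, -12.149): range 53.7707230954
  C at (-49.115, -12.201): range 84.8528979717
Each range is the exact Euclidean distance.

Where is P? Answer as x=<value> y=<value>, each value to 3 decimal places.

x=20.414 y=36.438

eq1: (x + 7.488)² + (y − 38.813)² = 28.0026193668²
eq2: (x − 43.448)² + (y + 12.149)² = 53.7707230954²
eq3: (x + 49.115)² + (y + 12.201)² = 84.8528979717²
eq3−eq2, eq3−eq1 (x²,y² cancel):
  185.126·x + 0.104·y = 3782.902911
  83.254·x + 102.028·y = 5417.239090
det = 185.126·102.028 − 0.104·83.254 = 18879.377112
x = (3782.902911·102.028 − 0.104·5417.239090) / 18879.377112 = 20.413736
y = (185.126·5417.239090 − 3782.902911·83.254) / 18879.377112 = 36.438173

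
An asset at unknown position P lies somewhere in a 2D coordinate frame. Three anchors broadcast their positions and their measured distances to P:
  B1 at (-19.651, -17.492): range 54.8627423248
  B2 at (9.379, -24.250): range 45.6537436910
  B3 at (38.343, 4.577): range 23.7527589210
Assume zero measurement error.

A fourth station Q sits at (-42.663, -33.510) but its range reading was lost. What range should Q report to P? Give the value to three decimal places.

eq1: (x + 19.651)² + (y + 17.492)² = 54.8627423248²
eq2: (x − 9.379)² + (y + 24.250)² = 45.6537436910²
eq3: (x − 38.343)² + (y − 4.577)² = 23.7527589210²
eq3−eq2, eq3−eq1 (x²,y² cancel):
  -57.928·x − 57.654·y = -2335.177194
  -115.988·x − 44.138·y = -3244.729652
det = -57.928·-44.138 − -57.654·-115.988 = -4130.346088
x = (-2335.177194·-44.138 − -57.654·-3244.729652) / -4130.346088 = 20.337664
y = (-57.928·-3244.729652 − -2335.177194·-115.988) / -4130.346088 = 20.068980
|P − Q| = √((20.337664 − -42.663)² + (20.068980 − -33.510)²) = 82.703028

82.703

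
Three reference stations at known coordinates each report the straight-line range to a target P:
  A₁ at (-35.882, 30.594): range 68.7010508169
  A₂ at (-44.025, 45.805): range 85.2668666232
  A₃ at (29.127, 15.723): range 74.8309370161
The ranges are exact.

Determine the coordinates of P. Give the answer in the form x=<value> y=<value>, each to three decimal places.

x=-23.919 y=-37.057

eq1: (x + 35.882)² + (y − 30.594)² = 68.7010508169²
eq2: (x + 44.025)² + (y − 45.805)² = 85.2668666232²
eq3: (x − 29.127)² + (y − 15.723)² = 74.8309370161²
eq3−eq1, eq3−eq2 (x²,y² cancel):
  -130.018·x + 29.742·y = 2007.750653
  -146.304·x + 60.164·y = 1269.934383
det = -130.018·60.164 − 29.742·-146.304 = -3471.029384
x = (2007.750653·60.164 − 29.742·1269.934383) / -3471.029384 = -23.919107
y = (-130.018·1269.934383 − 2007.750653·-146.304) / -3471.029384 = -37.057486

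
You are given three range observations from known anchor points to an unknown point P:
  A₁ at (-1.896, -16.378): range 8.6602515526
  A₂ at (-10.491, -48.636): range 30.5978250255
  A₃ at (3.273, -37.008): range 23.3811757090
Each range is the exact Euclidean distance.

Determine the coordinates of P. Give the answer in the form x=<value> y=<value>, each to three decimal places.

x=-10.396 y=-18.038

eq1: (x + 1.896)² + (y + 16.378)² = 8.6602515526²
eq2: (x + 10.491)² + (y + 48.636)² = 30.5978250255²
eq3: (x − 3.273)² + (y + 37.008)² = 23.3811757090²
eq3−eq2, eq3−eq1 (x²,y² cancel):
  -27.528·x − 23.256·y = 705.669465
  -10.338·x + 41.260·y = -636.791472
det = -27.528·41.260 − -23.256·-10.338 = -1376.225808
x = (705.669465·41.260 − -23.256·-636.791472) / -1376.225808 = -10.395605
y = (-27.528·-636.791472 − 705.669465·-10.338) / -1376.225808 = -18.038324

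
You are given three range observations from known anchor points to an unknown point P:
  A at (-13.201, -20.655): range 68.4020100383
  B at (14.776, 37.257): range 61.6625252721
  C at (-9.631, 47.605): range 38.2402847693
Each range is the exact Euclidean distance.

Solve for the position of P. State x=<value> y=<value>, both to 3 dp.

x=-46.865 y=38.890

eq1: (x + 13.201)² + (y + 20.655)² = 68.4020100383²
eq2: (x − 14.776)² + (y − 37.257)² = 61.6625252721²
eq3: (x + 9.631)² + (y − 47.605)² = 38.2402847693²
eq1−eq3, eq1−eq2 (x²,y² cancel):
  7.140·x + 136.520·y = 4974.612358
  55.954·x + 115.824·y = 1882.086753
det = 7.140·115.824 − 136.520·55.954 = -6811.856720
x = (4974.612358·115.824 − 136.520·1882.086753) / -6811.856720 = -46.864905
y = (7.140·1882.086753 − 4974.612358·55.954) / -6811.856720 = 38.889743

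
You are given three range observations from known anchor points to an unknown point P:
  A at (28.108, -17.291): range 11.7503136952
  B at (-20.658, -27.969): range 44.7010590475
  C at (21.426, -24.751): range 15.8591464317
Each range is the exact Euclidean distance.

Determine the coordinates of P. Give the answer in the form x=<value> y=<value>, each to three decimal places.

x=19.807 y=-8.975

eq1: (x − 28.108)² + (y + 17.291)² = 11.7503136952²
eq2: (x + 20.658)² + (y + 27.969)² = 44.7010590475²
eq3: (x − 21.426)² + (y + 24.751)² = 15.8591464317²
eq2−eq1, eq2−eq3 (x²,y² cancel):
  97.532·x + 21.356·y = 1740.135228
  84.168·x + 6.436·y = 1609.339706
det = 97.532·6.436 − 21.356·84.168 = -1169.775856
x = (1740.135228·6.436 − 21.356·1609.339706) / -1169.775856 = 19.806827
y = (97.532·1609.339706 − 1740.135228·84.168) / -1169.775856 = -8.974727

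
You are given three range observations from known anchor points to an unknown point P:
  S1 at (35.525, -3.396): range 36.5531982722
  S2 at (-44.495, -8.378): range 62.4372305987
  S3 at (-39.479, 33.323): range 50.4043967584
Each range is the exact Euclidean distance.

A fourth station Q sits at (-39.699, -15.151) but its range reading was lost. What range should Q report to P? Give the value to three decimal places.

62.174

eq1: (x − 35.525)² + (y + 3.396)² = 36.5531982722²
eq2: (x + 44.495)² + (y + 8.378)² = 62.4372305987²
eq3: (x + 39.479)² + (y − 33.323)² = 50.4043967584²
eq3−eq2, eq3−eq1 (x²,y² cancel):
  -10.032·x − 83.402·y = -1976.822413
  150.008·x − 73.438·y = -190.988420
det = -10.032·-73.438 − -83.402·150.008 = 13247.697232
x = (-1976.822413·-73.438 − -83.402·-190.988420) / 13247.697232 = 9.756040
y = (-10.032·-190.988420 − -1976.822413·150.008) / 13247.697232 = 22.528834
|P − Q| = √((9.756040 − -39.699)² + (22.528834 − -15.151)²) = 62.173716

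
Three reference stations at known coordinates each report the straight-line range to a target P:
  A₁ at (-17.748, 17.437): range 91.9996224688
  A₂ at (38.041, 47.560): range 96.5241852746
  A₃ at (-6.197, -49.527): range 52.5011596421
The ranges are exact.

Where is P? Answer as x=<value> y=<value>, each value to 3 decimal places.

eq1: (x + 17.748)² + (y − 17.437)² = 91.9996224688²
eq2: (x − 38.041)² + (y − 47.560)² = 96.5241852746²
eq3: (x + 6.197)² + (y + 49.527)² = 52.5011596421²
eq2−eq1, eq2−eq3 (x²,y² cancel):
  -111.578·x − 60.246·y = -2237.042999
  -88.476·x − 194.174·y = 5342.801836
det = -111.578·-194.174 − -60.246·-88.476 = 16335.221476
x = (-2237.042999·-194.174 − -60.246·5342.801836) / 16335.221476 = 46.296160
y = (-111.578·5342.801836 − -2237.042999·-88.476) / 16335.221476 = -48.610529

x=46.296 y=-48.611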